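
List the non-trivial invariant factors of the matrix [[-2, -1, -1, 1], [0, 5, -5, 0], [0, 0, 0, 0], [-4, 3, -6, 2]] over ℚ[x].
x^3(x - 5)

The Jordan structure of A has elementary divisors x^3, (x - 5). Arranging the block sizes at each eigenvalue in decreasing order and taking row products gives the invariant factors.

Invariant factors (smallest first, each dividing the next): x^3(x - 5).

Check: the last factor x^3(x - 5) is the minimal polynomial, and the product x^3(x - 5) is the characteristic polynomial.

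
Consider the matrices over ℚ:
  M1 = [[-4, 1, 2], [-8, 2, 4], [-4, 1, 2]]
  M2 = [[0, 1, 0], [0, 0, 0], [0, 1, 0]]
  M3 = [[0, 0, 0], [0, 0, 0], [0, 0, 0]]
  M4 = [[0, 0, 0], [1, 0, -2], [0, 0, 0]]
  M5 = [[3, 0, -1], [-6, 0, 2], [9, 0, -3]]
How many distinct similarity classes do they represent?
Characteristic polynomials: χ_{M1} = x^3, χ_{M2} = x^3, χ_{M3} = x^3, χ_{M4} = x^3, χ_{M5} = x^3.

{M1, M2, M4, M5}: invariant factors x, x^2.

{M3}: invariant factors x, x, x.

Matrices are similar if and only if their invariant-factor lists agree; the partition into similarity classes is {M1, M2, M4, M5}, {M3}.

2 classes: {M1, M2, M4, M5}, {M3}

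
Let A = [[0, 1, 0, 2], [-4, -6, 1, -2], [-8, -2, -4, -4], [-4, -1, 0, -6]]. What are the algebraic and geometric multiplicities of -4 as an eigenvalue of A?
algebraic multiplicity 4, geometric multiplicity 2

The characteristic polynomial is (x + 4)^4, so the factor x + 4 appears with exponent 4: the algebraic multiplicity is 4.

rank(A + 4I) = 2, so the eigenspace has dimension 4 - 2 = 2: the geometric multiplicity is 2.

Since 2 < 4, A is not diagonalizable.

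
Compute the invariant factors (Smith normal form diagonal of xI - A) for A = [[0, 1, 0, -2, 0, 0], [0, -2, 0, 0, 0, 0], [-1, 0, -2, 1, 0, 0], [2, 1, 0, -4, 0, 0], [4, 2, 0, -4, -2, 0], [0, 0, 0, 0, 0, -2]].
x + 2, x + 2, (x + 2)^2, (x + 2)^2

The Jordan structure of A has elementary divisors (x + 2)^2, (x + 2)^2, (x + 2), (x + 2). Arranging the block sizes at each eigenvalue in decreasing order and taking row products gives the invariant factors.

Invariant factors (smallest first, each dividing the next): x + 2, x + 2, (x + 2)^2, (x + 2)^2.

Check: the last factor (x + 2)^2 is the minimal polynomial, and the product (x + 2)^6 is the characteristic polynomial.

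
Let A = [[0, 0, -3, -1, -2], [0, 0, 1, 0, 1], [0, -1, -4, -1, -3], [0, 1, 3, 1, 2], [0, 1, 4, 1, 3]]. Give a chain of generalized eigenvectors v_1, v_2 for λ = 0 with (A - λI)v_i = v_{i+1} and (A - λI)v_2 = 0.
v_1 = [[0, 0, 1, 0, -1]]^T, v_2 = [[-1, 0, -1, 1, 1]]^T

We seek v_1 ∈ ker(A^2) \ ker(A), then set v_{i+1} = A v_i.

One such chain is v_1 = [[0, 0, 1, 0, -1]]^T, v_2 = [[-1, 0, -1, 1, 1]]^T. Check: A v_2 = [[0, 0, 0, 0, 0]]^T = 0.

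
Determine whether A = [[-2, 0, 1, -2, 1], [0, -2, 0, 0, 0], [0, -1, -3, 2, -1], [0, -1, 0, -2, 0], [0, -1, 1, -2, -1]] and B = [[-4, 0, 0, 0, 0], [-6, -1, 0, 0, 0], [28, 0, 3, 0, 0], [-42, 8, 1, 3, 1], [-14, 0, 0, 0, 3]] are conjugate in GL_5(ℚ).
trace(A) = -10 but trace(B) = 4. The trace is a similarity invariant, so A and B are not similar.

No.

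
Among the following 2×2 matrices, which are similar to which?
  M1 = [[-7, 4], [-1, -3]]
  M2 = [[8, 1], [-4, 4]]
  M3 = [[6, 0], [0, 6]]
Characteristic polynomials: χ_{M1} = (x + 5)^2, χ_{M2} = (x - 6)^2, χ_{M3} = (x - 6)^2.

{M1}: invariant factors (x + 5)^2.

{M2}: invariant factors (x - 6)^2.

{M3}: invariant factors x - 6, x - 6.

Matrices are similar if and only if their invariant-factor lists agree; the partition into similarity classes is {M1}, {M2}, {M3}.

3 classes: {M1}, {M2}, {M3}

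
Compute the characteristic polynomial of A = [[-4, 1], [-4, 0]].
xI - A = [[x + 4, -1], [4, x]].

Expanding det(xI - A) along the first row:
det(xI - A) = + (x + 4)·det([[x]]) - (-1)·det([[4]]).

Evaluating gives χ_A(x) = x^2 + 4x + 4 = (x + 2)^2.

χ_A(x) = (x + 2)^2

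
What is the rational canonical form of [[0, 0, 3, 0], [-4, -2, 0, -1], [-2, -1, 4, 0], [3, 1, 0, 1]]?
The invariant factors of A (the non-unit diagonal entries of the Smith normal form of xI - A over ℚ[x]) are (x - 3)(x^3 + x + 1), each dividing the next. The characteristic polynomial is their product, (x - 3)(x^3 + x + 1).

The rational canonical form is the block-diagonal matrix of companion matrices C(f_i):
R = [[0, 0, 0, 3], [1, 0, 0, 2], [0, 1, 0, -1], [0, 0, 1, 3]].

Note the characteristic polynomial does not split into linear factors over ℚ, so A has no Jordan form over ℚ; the rational canonical form exists over any field.

R = [[0, 0, 0, 3], [1, 0, 0, 2], [0, 1, 0, -1], [0, 0, 1, 3]]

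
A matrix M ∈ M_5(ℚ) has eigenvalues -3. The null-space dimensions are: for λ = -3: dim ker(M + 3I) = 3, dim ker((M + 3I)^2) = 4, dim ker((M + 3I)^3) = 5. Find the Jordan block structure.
λ = -3: successive nullity increments [3, 1, 1] count blocks of size ≥ k; block sizes are [3, 1, 1].

Jordan blocks: (-3, 3), (-3, 1), (-3, 1)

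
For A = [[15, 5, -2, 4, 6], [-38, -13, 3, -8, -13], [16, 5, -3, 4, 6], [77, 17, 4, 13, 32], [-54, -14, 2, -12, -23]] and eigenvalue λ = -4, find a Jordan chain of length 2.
v_1 = [[0, 1, 0, -1, 0]]^T, v_2 = [[1, -1, 1, 0, -2]]^T

We seek v_1 ∈ ker((A + 4I)^2) \ ker(A + 4I), then set v_{i+1} = (A + 4I) v_i.

One such chain is v_1 = [[0, 1, 0, -1, 0]]^T, v_2 = [[1, -1, 1, 0, -2]]^T. Check: (A + 4I) v_2 = [[0, 0, 0, 0, 0]]^T = 0.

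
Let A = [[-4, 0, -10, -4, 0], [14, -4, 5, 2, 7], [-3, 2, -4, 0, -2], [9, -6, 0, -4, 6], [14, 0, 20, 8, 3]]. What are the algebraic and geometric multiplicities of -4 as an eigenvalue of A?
algebraic multiplicity 4, geometric multiplicity 2

The characteristic polynomial is (x - 3)(x + 4)^4, so the factor x + 4 appears with exponent 4: the algebraic multiplicity is 4.

rank(A + 4I) = 3, so the eigenspace has dimension 5 - 3 = 2: the geometric multiplicity is 2.

Since 2 < 4, A is not diagonalizable.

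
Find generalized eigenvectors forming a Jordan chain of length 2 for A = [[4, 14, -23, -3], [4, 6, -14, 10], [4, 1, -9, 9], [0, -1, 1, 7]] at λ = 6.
We seek v_1 ∈ ker((A - 6I)^2) \ ker(A - 6I), then set v_{i+1} = (A - 6I) v_i.

One such chain is v_1 = [[-2, 0, 0, 1]]^T, v_2 = [[1, 2, 1, 1]]^T. Check: (A - 6I) v_2 = [[0, 0, 0, 0]]^T = 0.

v_1 = [[-2, 0, 0, 1]]^T, v_2 = [[1, 2, 1, 1]]^T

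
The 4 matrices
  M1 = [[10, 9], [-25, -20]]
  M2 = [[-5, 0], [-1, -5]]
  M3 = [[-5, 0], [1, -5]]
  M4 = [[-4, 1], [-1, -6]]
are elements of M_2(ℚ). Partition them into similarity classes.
1 class: {M1, M2, M3, M4}

Characteristic polynomials: χ_{M1} = (x + 5)^2, χ_{M2} = (x + 5)^2, χ_{M3} = (x + 5)^2, χ_{M4} = (x + 5)^2.

{M1, M2, M3, M4}: invariant factors (x + 5)^2.

Matrices are similar if and only if their invariant-factor lists agree; the partition into similarity classes is {M1, M2, M3, M4}.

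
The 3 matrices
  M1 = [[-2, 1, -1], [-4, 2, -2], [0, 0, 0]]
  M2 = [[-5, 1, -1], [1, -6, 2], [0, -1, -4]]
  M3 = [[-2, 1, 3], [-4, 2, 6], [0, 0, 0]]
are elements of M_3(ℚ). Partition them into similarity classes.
Characteristic polynomials: χ_{M1} = x^3, χ_{M2} = (x + 5)^3, χ_{M3} = x^3.

{M1, M3}: invariant factors x, x^2.

{M2}: invariant factors (x + 5)^3.

Matrices are similar if and only if their invariant-factor lists agree; the partition into similarity classes is {M1, M3}, {M2}.

2 classes: {M1, M3}, {M2}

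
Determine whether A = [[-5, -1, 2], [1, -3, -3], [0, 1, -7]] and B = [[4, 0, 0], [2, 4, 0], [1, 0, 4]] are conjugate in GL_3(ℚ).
trace(A) = -15 but trace(B) = 12. The trace is a similarity invariant, so A and B are not similar.

No.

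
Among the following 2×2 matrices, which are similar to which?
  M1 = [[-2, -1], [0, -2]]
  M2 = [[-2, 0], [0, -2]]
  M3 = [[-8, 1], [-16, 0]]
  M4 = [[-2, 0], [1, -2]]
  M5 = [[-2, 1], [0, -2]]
Characteristic polynomials: χ_{M1} = (x + 2)^2, χ_{M2} = (x + 2)^2, χ_{M3} = (x + 4)^2, χ_{M4} = (x + 2)^2, χ_{M5} = (x + 2)^2.

{M1, M4, M5}: invariant factors (x + 2)^2.

{M2}: invariant factors x + 2, x + 2.

{M3}: invariant factors (x + 4)^2.

Matrices are similar if and only if their invariant-factor lists agree; the partition into similarity classes is {M1, M4, M5}, {M2}, {M3}.

3 classes: {M1, M4, M5}, {M2}, {M3}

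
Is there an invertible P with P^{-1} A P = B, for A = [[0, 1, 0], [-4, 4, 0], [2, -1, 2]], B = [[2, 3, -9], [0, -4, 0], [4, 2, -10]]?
trace(A) = 6 but trace(B) = -12. The trace is a similarity invariant, so A and B are not similar.

No.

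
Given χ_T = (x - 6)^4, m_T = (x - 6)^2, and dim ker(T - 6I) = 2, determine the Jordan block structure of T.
λ = 6: algebraic multiplicity 4 (exponent in χ_T), largest block size 2 (exponent in m_T), 2 blocks (geometric multiplicity). These force block sizes [2, 2].

Jordan blocks: (6, 2), (6, 2)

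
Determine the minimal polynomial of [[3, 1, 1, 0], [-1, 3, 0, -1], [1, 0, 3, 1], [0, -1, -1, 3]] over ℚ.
m_A(x) = (x - 3)^2

The characteristic polynomial factors as (x - 3)^4. The minimal polynomial is ∏(x - λ)^{k_λ} where k_λ is the size of the largest Jordan block at λ.

For λ = 3: rank(A - 3I) = 2, and the largest Jordan block has size 2 (the smallest k with rank((A - 3I)^k) = rank((A - 3I)^(k+1))).

So m_A(x) = (x - 3)^2.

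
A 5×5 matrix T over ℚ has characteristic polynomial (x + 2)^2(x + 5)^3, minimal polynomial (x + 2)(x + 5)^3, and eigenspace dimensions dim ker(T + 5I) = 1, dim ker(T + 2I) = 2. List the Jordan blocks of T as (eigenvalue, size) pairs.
λ = -5: algebraic multiplicity 3 (exponent in χ_T), largest block size 3 (exponent in m_T), 1 block (geometric multiplicity). This forces block sizes [3].
λ = -2: algebraic multiplicity 2 (exponent in χ_T), largest block size 1 (exponent in m_T), 2 blocks (geometric multiplicity). These force block sizes [1, 1].

Jordan blocks: (-5, 3), (-2, 1), (-2, 1)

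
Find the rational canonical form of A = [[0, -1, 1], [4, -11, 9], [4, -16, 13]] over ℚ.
The invariant factors of A (the non-unit diagonal entries of the Smith normal form of xI - A over ℚ[x]) are (x + 1)(x^2 - 3x + 4), each dividing the next. The characteristic polynomial is their product, (x + 1)(x^2 - 3x + 4).

The rational canonical form is the block-diagonal matrix of companion matrices C(f_i):
R = [[0, 0, -4], [1, 0, -1], [0, 1, 2]].

Note the characteristic polynomial does not split into linear factors over ℚ, so A has no Jordan form over ℚ; the rational canonical form exists over any field.

R = [[0, 0, -4], [1, 0, -1], [0, 1, 2]]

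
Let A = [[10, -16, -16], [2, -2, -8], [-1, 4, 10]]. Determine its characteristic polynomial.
χ_A(x) = (x - 6)^3

xI - A = [[x - 10, 16, 16], [-2, x + 2, 8], [1, -4, x - 10]].

Expanding det(xI - A) along the first row:
det(xI - A) = + (x - 10)·det([[x + 2, 8], [-4, x - 10]]) - (16)·det([[-2, 8], [1, x - 10]]) + (16)·det([[-2, x + 2], [1, -4]]).

Evaluating gives χ_A(x) = x^3 - 18x^2 + 108x - 216 = (x - 6)^3.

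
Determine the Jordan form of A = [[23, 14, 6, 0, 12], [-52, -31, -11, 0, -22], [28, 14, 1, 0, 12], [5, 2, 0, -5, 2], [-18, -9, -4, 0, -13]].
J = [[-5, 1, 0, 0, 0], [0, -5, 1, 0, 0], [0, 0, -5, 0, 0], [0, 0, 0, -5, 1], [0, 0, 0, 0, -5]]

The characteristic polynomial is det(xI - A) = (x + 5)^5, so the eigenvalues are -5 (algebraic multiplicity 5).

For λ = -5: rank(A + 5I) = 3, rank((A + 5I)^2) = 1, rank((A + 5I)^3) = 0. The eigenspace has dimension 5 - 3 = 2, so there are 2 Jordan blocks; the rank sequence gives block sizes [3, 2].

Assembling the blocks gives the Jordan form J above.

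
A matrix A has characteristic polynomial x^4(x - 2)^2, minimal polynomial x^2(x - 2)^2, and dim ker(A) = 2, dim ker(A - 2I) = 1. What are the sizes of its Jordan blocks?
λ = 0: algebraic multiplicity 4 (exponent in χ_A), largest block size 2 (exponent in m_A), 2 blocks (geometric multiplicity). These force block sizes [2, 2].
λ = 2: algebraic multiplicity 2 (exponent in χ_A), largest block size 2 (exponent in m_A), 1 block (geometric multiplicity). This forces block sizes [2].

Jordan blocks: (0, 2), (0, 2), (2, 2)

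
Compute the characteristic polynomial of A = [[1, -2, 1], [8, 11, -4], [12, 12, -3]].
χ_A(x) = (x - 3)^3

xI - A = [[x - 1, 2, -1], [-8, x - 11, 4], [-12, -12, x + 3]].

Expanding det(xI - A) along the first row:
det(xI - A) = + (x - 1)·det([[x - 11, 4], [-12, x + 3]]) - (2)·det([[-8, 4], [-12, x + 3]]) + (-1)·det([[-8, x - 11], [-12, -12]]).

Evaluating gives χ_A(x) = x^3 - 9x^2 + 27x - 27 = (x - 3)^3.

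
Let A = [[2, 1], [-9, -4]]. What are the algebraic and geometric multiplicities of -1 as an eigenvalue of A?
algebraic multiplicity 2, geometric multiplicity 1

The characteristic polynomial is (x + 1)^2, so the factor x + 1 appears with exponent 2: the algebraic multiplicity is 2.

rank(A + I) = 1, so the eigenspace has dimension 2 - 1 = 1: the geometric multiplicity is 1.

Since 1 < 2, A is not diagonalizable.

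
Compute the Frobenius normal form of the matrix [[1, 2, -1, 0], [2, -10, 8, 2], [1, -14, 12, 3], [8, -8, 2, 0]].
The invariant factors of A (the non-unit diagonal entries of the Smith normal form of xI - A over ℚ[x]) are x - 2, (x - 2)(x^2 + x + 1), each dividing the next. The characteristic polynomial is their product, (x - 2)^2(x^2 + x + 1).

The rational canonical form is the block-diagonal matrix of companion matrices C(f_i):
R = [[2, 0, 0, 0], [0, 0, 0, 2], [0, 1, 0, 1], [0, 0, 1, 1]].

Note the characteristic polynomial does not split into linear factors over ℚ, so A has no Jordan form over ℚ; the rational canonical form exists over any field.

R = [[2, 0, 0, 0], [0, 0, 0, 2], [0, 1, 0, 1], [0, 0, 1, 1]]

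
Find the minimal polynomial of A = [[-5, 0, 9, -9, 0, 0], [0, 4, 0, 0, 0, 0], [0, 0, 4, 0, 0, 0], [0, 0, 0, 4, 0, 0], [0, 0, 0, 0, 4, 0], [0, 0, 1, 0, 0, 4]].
The characteristic polynomial factors as (x - 4)^5(x + 5). The minimal polynomial is ∏(x - λ)^{k_λ} where k_λ is the size of the largest Jordan block at λ.

For λ = -5: rank(A + 5I) = 5, and the largest Jordan block has size 1 (the smallest k with rank((A + 5I)^k) = rank((A + 5I)^(k+1))).
For λ = 4: rank(A - 4I) = 2, and the largest Jordan block has size 2 (the smallest k with rank((A - 4I)^k) = rank((A - 4I)^(k+1))).

So m_A(x) = (x - 4)^2(x + 5).

m_A(x) = (x - 4)^2(x + 5)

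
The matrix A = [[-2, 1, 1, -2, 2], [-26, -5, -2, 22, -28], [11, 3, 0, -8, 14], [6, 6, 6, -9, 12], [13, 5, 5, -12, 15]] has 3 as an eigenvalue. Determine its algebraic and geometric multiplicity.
The characteristic polynomial is (x - 5)(x - 3)(x + 3)^3, so the factor x - 3 appears with exponent 1: the algebraic multiplicity is 1.

rank(A - 3I) = 4, so the eigenspace has dimension 5 - 4 = 1: the geometric multiplicity is 1.

algebraic multiplicity 1, geometric multiplicity 1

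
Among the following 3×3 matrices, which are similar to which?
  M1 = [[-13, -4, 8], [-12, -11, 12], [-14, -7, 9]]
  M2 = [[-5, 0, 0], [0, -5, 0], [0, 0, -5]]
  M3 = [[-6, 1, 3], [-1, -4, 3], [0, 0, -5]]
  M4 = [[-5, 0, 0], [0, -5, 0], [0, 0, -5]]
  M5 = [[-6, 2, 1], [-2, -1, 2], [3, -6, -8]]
2 classes: {M1, M3, M5}, {M2, M4}

Characteristic polynomials: χ_{M1} = (x + 5)^3, χ_{M2} = (x + 5)^3, χ_{M3} = (x + 5)^3, χ_{M4} = (x + 5)^3, χ_{M5} = (x + 5)^3.

{M1, M3, M5}: invariant factors x + 5, (x + 5)^2.

{M2, M4}: invariant factors x + 5, x + 5, x + 5.

Matrices are similar if and only if their invariant-factor lists agree; the partition into similarity classes is {M1, M3, M5}, {M2, M4}.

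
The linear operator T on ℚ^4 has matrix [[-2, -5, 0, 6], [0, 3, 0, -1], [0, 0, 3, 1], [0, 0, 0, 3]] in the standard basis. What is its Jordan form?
The characteristic polynomial is det(xI - A) = (x - 3)^3(x + 2), so the eigenvalues are -2 (algebraic multiplicity 1), 3 (algebraic multiplicity 3).

For λ = -2: algebraic multiplicity 1 gives one 1×1 block.

For λ = 3: rank(A - 3I) = 2, rank((A - 3I)^2) = 1. The eigenspace has dimension 4 - 2 = 2, so there are 2 Jordan blocks; the rank sequence gives block sizes [2, 1].

Assembling the blocks gives the Jordan form J above.

J = [[-2, 0, 0, 0], [0, 3, 1, 0], [0, 0, 3, 0], [0, 0, 0, 3]]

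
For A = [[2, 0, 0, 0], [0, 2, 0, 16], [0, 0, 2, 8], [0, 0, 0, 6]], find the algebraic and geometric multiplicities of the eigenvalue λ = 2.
algebraic multiplicity 3, geometric multiplicity 3

The characteristic polynomial is (x - 6)(x - 2)^3, so the factor x - 2 appears with exponent 3: the algebraic multiplicity is 3.

rank(A - 2I) = 1, so the eigenspace has dimension 4 - 1 = 3: the geometric multiplicity is 3.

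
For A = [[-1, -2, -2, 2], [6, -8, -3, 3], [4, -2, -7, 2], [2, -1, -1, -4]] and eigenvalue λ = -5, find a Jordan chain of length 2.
v_1 = [[6, 9, 4, 2]]^T, v_2 = [[2, 3, 2, 1]]^T

We seek v_1 ∈ ker((A + 5I)^2) \ ker(A + 5I), then set v_{i+1} = (A + 5I) v_i.

One such chain is v_1 = [[6, 9, 4, 2]]^T, v_2 = [[2, 3, 2, 1]]^T. Check: (A + 5I) v_2 = [[0, 0, 0, 0]]^T = 0.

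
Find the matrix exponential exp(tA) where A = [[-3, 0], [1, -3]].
e^{tA} = [[e^{-3*t}, 0], [t*e^{-3*t}, e^{-3*t}]]

A has Jordan form J = [[-3, 1], [0, -3]] with A = PJP^{-1}, so e^{tA} = P e^{tJ} P^{-1}.

For a Jordan block J_k(λ), e^{tJ_k(λ)} = e^{λt} · (I + tN + t^2 N^2/2! + ... + t^{k-1} N^{k-1}/(k-1)!) where N is the nilpotent superdiagonal part.

Assembling the blocks and conjugating back gives the entries of e^{tA} as shown above.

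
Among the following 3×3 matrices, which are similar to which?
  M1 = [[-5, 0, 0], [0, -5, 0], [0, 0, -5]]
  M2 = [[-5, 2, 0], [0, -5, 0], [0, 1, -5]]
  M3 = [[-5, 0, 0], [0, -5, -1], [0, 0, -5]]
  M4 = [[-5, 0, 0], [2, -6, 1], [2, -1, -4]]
Characteristic polynomials: χ_{M1} = (x + 5)^3, χ_{M2} = (x + 5)^3, χ_{M3} = (x + 5)^3, χ_{M4} = (x + 5)^3.

{M1}: invariant factors x + 5, x + 5, x + 5.

{M2, M3, M4}: invariant factors x + 5, (x + 5)^2.

Matrices are similar if and only if their invariant-factor lists agree; the partition into similarity classes is {M1}, {M2, M3, M4}.

2 classes: {M1}, {M2, M3, M4}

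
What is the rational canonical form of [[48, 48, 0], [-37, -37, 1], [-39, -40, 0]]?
R = [[0, 0, 48], [1, 0, -40], [0, 1, 11]]

The invariant factors of A (the non-unit diagonal entries of the Smith normal form of xI - A over ℚ[x]) are (x - 4)^2(x - 3), each dividing the next. The characteristic polynomial is their product, (x - 4)^2(x - 3).

The rational canonical form is the block-diagonal matrix of companion matrices C(f_i):
R = [[0, 0, 48], [1, 0, -40], [0, 1, 11]].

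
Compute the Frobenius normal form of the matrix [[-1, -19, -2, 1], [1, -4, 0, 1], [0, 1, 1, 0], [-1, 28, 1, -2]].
R = [[0, 0, 0, -25], [1, 0, 0, 30], [0, 1, 0, 1], [0, 0, 1, -6]]

The invariant factors of A (the non-unit diagonal entries of the Smith normal form of xI - A over ℚ[x]) are (x^2 + 3x - 5)^2, each dividing the next. The characteristic polynomial is their product, (x^2 + 3x - 5)^2.

The rational canonical form is the block-diagonal matrix of companion matrices C(f_i):
R = [[0, 0, 0, -25], [1, 0, 0, 30], [0, 1, 0, 1], [0, 0, 1, -6]].

Note the characteristic polynomial does not split into linear factors over ℚ, so A has no Jordan form over ℚ; the rational canonical form exists over any field.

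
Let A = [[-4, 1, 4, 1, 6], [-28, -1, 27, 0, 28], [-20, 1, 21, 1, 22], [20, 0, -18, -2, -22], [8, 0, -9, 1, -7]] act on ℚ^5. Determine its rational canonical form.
The invariant factors of A (the non-unit diagonal entries of the Smith normal form of xI - A over ℚ[x]) are (x + 1)(x^2 - 4x + 6)^2, each dividing the next. The characteristic polynomial is their product, (x + 1)(x^2 - 4x + 6)^2.

The rational canonical form is the block-diagonal matrix of companion matrices C(f_i):
R = [[0, 0, 0, 0, -36], [1, 0, 0, 0, 12], [0, 1, 0, 0, 20], [0, 0, 1, 0, -20], [0, 0, 0, 1, 7]].

Note the characteristic polynomial does not split into linear factors over ℚ, so A has no Jordan form over ℚ; the rational canonical form exists over any field.

R = [[0, 0, 0, 0, -36], [1, 0, 0, 0, 12], [0, 1, 0, 0, 20], [0, 0, 1, 0, -20], [0, 0, 0, 1, 7]]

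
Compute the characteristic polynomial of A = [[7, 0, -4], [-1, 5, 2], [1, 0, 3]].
χ_A(x) = (x - 5)^3

xI - A = [[x - 7, 0, 4], [1, x - 5, -2], [-1, 0, x - 3]].

Expanding det(xI - A) along the first row:
det(xI - A) = + (x - 7)·det([[x - 5, -2], [0, x - 3]]) - (0)·det([[1, -2], [-1, x - 3]]) + (4)·det([[1, x - 5], [-1, 0]]).

Evaluating gives χ_A(x) = x^3 - 15x^2 + 75x - 125 = (x - 5)^3.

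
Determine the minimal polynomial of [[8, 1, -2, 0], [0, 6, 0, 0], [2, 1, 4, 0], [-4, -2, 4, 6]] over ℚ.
The characteristic polynomial factors as (x - 6)^4. The minimal polynomial is ∏(x - λ)^{k_λ} where k_λ is the size of the largest Jordan block at λ.

For λ = 6: rank(A - 6I) = 1, and the largest Jordan block has size 2 (the smallest k with rank((A - 6I)^k) = rank((A - 6I)^(k+1))).

So m_A(x) = (x - 6)^2.

m_A(x) = (x - 6)^2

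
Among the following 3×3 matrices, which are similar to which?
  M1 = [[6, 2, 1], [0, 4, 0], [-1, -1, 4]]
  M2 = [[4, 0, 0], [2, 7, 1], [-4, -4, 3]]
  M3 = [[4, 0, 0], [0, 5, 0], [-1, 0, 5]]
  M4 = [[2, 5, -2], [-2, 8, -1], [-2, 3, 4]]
Characteristic polynomials: χ_{M1} = (x - 5)^2(x - 4), χ_{M2} = (x - 5)^2(x - 4), χ_{M3} = (x - 5)^2(x - 4), χ_{M4} = (x - 5)^2(x - 4).

{M1, M2, M4}: invariant factors (x - 5)^2(x - 4).

{M3}: invariant factors x - 5, (x - 5)(x - 4).

Matrices are similar if and only if their invariant-factor lists agree; the partition into similarity classes is {M1, M2, M4}, {M3}.

2 classes: {M1, M2, M4}, {M3}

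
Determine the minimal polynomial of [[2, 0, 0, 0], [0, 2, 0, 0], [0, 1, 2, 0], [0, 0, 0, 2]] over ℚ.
The characteristic polynomial factors as (x - 2)^4. The minimal polynomial is ∏(x - λ)^{k_λ} where k_λ is the size of the largest Jordan block at λ.

For λ = 2: rank(A - 2I) = 1, and the largest Jordan block has size 2 (the smallest k with rank((A - 2I)^k) = rank((A - 2I)^(k+1))).

So m_A(x) = (x - 2)^2.

m_A(x) = (x - 2)^2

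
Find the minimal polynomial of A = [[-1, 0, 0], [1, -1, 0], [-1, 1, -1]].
The characteristic polynomial factors as (x + 1)^3. The minimal polynomial is ∏(x - λ)^{k_λ} where k_λ is the size of the largest Jordan block at λ.

For λ = -1: rank(A + I) = 2, and the largest Jordan block has size 3 (the smallest k with rank((A + I)^k) = rank((A + I)^(k+1))).

So m_A(x) = (x + 1)^3.

m_A(x) = (x + 1)^3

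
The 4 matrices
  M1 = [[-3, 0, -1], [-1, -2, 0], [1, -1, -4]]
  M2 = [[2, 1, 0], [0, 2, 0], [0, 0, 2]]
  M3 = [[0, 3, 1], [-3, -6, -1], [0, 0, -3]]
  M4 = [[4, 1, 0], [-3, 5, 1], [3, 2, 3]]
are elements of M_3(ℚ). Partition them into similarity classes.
4 classes: {M1}, {M2}, {M3}, {M4}

Characteristic polynomials: χ_{M1} = (x + 3)^3, χ_{M2} = (x - 2)^3, χ_{M3} = (x + 3)^3, χ_{M4} = (x - 4)^3.

{M1}: invariant factors (x + 3)^3.

{M2}: invariant factors x - 2, (x - 2)^2.

{M3}: invariant factors x + 3, (x + 3)^2.

{M4}: invariant factors (x - 4)^3.

Matrices are similar if and only if their invariant-factor lists agree; the partition into similarity classes is {M1}, {M2}, {M3}, {M4}.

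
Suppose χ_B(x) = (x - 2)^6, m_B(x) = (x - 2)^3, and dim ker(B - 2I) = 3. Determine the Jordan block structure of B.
λ = 2: algebraic multiplicity 6 (exponent in χ_B), largest block size 3 (exponent in m_B), 3 blocks (geometric multiplicity). These force block sizes [3, 2, 1].

Jordan blocks: (2, 3), (2, 2), (2, 1)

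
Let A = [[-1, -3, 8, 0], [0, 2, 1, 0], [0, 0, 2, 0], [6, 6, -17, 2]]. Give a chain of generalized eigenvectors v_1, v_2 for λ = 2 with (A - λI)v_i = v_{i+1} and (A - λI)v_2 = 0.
v_1 = [[4, -1, 1, -6]]^T, v_2 = [[-1, 1, 0, 1]]^T

We seek v_1 ∈ ker((A - 2I)^2) \ ker(A - 2I), then set v_{i+1} = (A - 2I) v_i.

One such chain is v_1 = [[4, -1, 1, -6]]^T, v_2 = [[-1, 1, 0, 1]]^T. Check: (A - 2I) v_2 = [[0, 0, 0, 0]]^T = 0.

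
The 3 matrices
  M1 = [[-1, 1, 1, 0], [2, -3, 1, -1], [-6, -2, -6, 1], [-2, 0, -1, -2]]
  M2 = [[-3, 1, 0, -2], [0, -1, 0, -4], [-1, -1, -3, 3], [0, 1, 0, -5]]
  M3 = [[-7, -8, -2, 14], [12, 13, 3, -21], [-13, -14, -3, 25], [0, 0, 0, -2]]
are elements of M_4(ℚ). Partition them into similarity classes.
Characteristic polynomials: χ_{M1} = (x + 3)^4, χ_{M2} = (x + 3)^4, χ_{M3} = (x - 1)^3(x + 2).

{M1, M2}: invariant factors (x + 3)^2, (x + 3)^2.

{M3}: invariant factors (x - 1)^3(x + 2).

Matrices are similar if and only if their invariant-factor lists agree; the partition into similarity classes is {M1, M2}, {M3}.

2 classes: {M1, M2}, {M3}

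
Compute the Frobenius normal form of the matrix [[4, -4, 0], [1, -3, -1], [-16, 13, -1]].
R = [[0, 0, -4], [1, 0, -4], [0, 1, 0]]

The invariant factors of A (the non-unit diagonal entries of the Smith normal form of xI - A over ℚ[x]) are x^3 + 4x + 4, each dividing the next. The characteristic polynomial is their product, x^3 + 4x + 4.

The rational canonical form is the block-diagonal matrix of companion matrices C(f_i):
R = [[0, 0, -4], [1, 0, -4], [0, 1, 0]].

Note the characteristic polynomial does not split into linear factors over ℚ, so A has no Jordan form over ℚ; the rational canonical form exists over any field.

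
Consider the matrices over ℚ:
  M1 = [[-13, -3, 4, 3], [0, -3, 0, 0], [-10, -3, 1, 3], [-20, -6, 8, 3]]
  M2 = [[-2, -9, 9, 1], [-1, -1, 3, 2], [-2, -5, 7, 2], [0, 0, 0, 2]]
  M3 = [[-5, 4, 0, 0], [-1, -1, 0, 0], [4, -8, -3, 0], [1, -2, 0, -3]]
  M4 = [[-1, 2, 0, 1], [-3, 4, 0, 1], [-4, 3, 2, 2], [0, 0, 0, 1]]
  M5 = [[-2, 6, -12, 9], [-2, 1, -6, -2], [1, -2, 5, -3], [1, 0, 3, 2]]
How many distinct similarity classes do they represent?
3 classes: {M1, M3}, {M2, M4}, {M5}

Characteristic polynomials: χ_{M1} = (x + 3)^4, χ_{M2} = (x - 2)^2(x - 1)^2, χ_{M3} = (x + 3)^4, χ_{M4} = (x - 2)^2(x - 1)^2, χ_{M5} = (x - 2)^2(x - 1)^2.

{M1, M3}: invariant factors x + 3, x + 3, (x + 3)^2.

{M2, M4}: invariant factors (x - 2)^2(x - 1)^2.

{M5}: invariant factors x - 1, (x - 2)^2(x - 1).

Matrices are similar if and only if their invariant-factor lists agree; the partition into similarity classes is {M1, M3}, {M2, M4}, {M5}.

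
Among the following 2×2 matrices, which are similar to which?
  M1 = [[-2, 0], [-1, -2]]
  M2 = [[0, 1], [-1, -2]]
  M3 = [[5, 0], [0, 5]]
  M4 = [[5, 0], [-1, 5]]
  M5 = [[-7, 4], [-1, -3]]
5 classes: {M1}, {M2}, {M3}, {M4}, {M5}

Characteristic polynomials: χ_{M1} = (x + 2)^2, χ_{M2} = (x + 1)^2, χ_{M3} = (x - 5)^2, χ_{M4} = (x - 5)^2, χ_{M5} = (x + 5)^2.

{M1}: invariant factors (x + 2)^2.

{M2}: invariant factors (x + 1)^2.

{M3}: invariant factors x - 5, x - 5.

{M4}: invariant factors (x - 5)^2.

{M5}: invariant factors (x + 5)^2.

Matrices are similar if and only if their invariant-factor lists agree; the partition into similarity classes is {M1}, {M2}, {M3}, {M4}, {M5}.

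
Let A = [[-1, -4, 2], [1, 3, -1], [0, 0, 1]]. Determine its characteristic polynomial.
xI - A = [[x + 1, 4, -2], [-1, x - 3, 1], [0, 0, x - 1]].

Expanding det(xI - A) along the first row:
det(xI - A) = + (x + 1)·det([[x - 3, 1], [0, x - 1]]) - (4)·det([[-1, 1], [0, x - 1]]) + (-2)·det([[-1, x - 3], [0, 0]]).

Evaluating gives χ_A(x) = x^3 - 3x^2 + 3x - 1 = (x - 1)^3.

χ_A(x) = (x - 1)^3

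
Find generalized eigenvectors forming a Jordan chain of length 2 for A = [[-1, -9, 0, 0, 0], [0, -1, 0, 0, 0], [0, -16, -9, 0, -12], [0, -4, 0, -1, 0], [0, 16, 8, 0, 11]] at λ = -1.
v_1 = [[-10, 1, -2, -4, 0]]^T, v_2 = [[-9, 0, 0, -4, 0]]^T

We seek v_1 ∈ ker((A + I)^2) \ ker(A + I), then set v_{i+1} = (A + I) v_i.

One such chain is v_1 = [[-10, 1, -2, -4, 0]]^T, v_2 = [[-9, 0, 0, -4, 0]]^T. Check: (A + I) v_2 = [[0, 0, 0, 0, 0]]^T = 0.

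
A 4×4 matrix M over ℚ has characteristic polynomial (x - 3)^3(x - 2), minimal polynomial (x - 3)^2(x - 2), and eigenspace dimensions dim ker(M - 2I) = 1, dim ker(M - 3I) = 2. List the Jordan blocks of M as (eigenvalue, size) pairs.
Jordan blocks: (2, 1), (3, 2), (3, 1)

λ = 2: algebraic multiplicity 1 (exponent in χ_M), largest block size 1 (exponent in m_M), 1 block (geometric multiplicity). This forces block sizes [1].
λ = 3: algebraic multiplicity 3 (exponent in χ_M), largest block size 2 (exponent in m_M), 2 blocks (geometric multiplicity). These force block sizes [2, 1].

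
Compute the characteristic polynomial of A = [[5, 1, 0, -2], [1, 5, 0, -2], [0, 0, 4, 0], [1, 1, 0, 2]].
xI - A = [[x - 5, -1, 0, 2], [-1, x - 5, 0, 2], [0, 0, x - 4, 0], [-1, -1, 0, x - 2]].

Expanding det(xI - A) along the first row:
det(xI - A) = + (x - 5)·det([[x - 5, 0, 2], [0, x - 4, 0], [-1, 0, x - 2]]) - (-1)·det([[-1, 0, 2], [0, x - 4, 0], [-1, 0, x - 2]]) + (0)·det([[-1, x - 5, 2], [0, 0, 0], [-1, -1, x - 2]]) - (2)·det([[-1, x - 5, 0], [0, 0, x - 4], [-1, -1, 0]]).

Evaluating gives χ_A(x) = x^4 - 16x^3 + 96x^2 - 256x + 256 = (x - 4)^4.

χ_A(x) = (x - 4)^4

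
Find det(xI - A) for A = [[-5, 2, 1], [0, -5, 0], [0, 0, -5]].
χ_A(x) = (x + 5)^3

xI - A = [[x + 5, -2, -1], [0, x + 5, 0], [0, 0, x + 5]].

Expanding det(xI - A) along the first row:
det(xI - A) = + (x + 5)·det([[x + 5, 0], [0, x + 5]]) - (-2)·det([[0, 0], [0, x + 5]]) + (-1)·det([[0, x + 5], [0, 0]]).

Evaluating gives χ_A(x) = x^3 + 15x^2 + 75x + 125 = (x + 5)^3.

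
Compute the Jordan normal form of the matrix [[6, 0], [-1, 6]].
The characteristic polynomial is det(xI - A) = (x - 6)^2, so the eigenvalues are 6 (algebraic multiplicity 2).

For λ = 6: rank(A - 6I) = 1, rank((A - 6I)^2) = 0. The eigenspace has dimension 2 - 1 = 1, so there is 1 Jordan block; the rank sequence gives block sizes [2].

Assembling the blocks gives the Jordan form J above.

J = [[6, 1], [0, 6]]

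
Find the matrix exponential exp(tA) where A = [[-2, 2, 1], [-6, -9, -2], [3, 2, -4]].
e^{tA} = [[(3*t + 1)*e^{-5*t}, 2*t*e^{-5*t}, t*e^{-5*t}], [-6*t*e^{-5*t}, (1 - 4*t)*e^{-5*t}, -2*t*e^{-5*t}], [3*t*e^{-5*t}, 2*t*e^{-5*t}, (t + 1)*e^{-5*t}]]

A has Jordan form J = [[-5, 1, 0], [0, -5, 0], [0, 0, -5]] with A = PJP^{-1}, so e^{tA} = P e^{tJ} P^{-1}.

For a Jordan block J_k(λ), e^{tJ_k(λ)} = e^{λt} · (I + tN + t^2 N^2/2! + ... + t^{k-1} N^{k-1}/(k-1)!) where N is the nilpotent superdiagonal part.

Assembling the blocks and conjugating back gives the entries of e^{tA} as shown above.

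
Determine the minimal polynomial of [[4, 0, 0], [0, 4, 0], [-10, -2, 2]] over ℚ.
The characteristic polynomial factors as (x - 4)^2(x - 2). The minimal polynomial is ∏(x - λ)^{k_λ} where k_λ is the size of the largest Jordan block at λ.

For λ = 2: rank(A - 2I) = 2, and the largest Jordan block has size 1 (the smallest k with rank((A - 2I)^k) = rank((A - 2I)^(k+1))).
For λ = 4: rank(A - 4I) = 1, and the largest Jordan block has size 1 (the smallest k with rank((A - 4I)^k) = rank((A - 4I)^(k+1))).

So m_A(x) = (x - 4)(x - 2).

m_A(x) = (x - 4)(x - 2)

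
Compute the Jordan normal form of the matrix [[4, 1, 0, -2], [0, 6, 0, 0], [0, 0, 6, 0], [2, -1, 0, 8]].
The characteristic polynomial is det(xI - A) = (x - 6)^4, so the eigenvalues are 6 (algebraic multiplicity 4).

For λ = 6: rank(A - 6I) = 1, rank((A - 6I)^2) = 0. The eigenspace has dimension 4 - 1 = 3, so there are 3 Jordan blocks; the rank sequence gives block sizes [2, 1, 1].

Assembling the blocks gives the Jordan form J above.

J = [[6, 1, 0, 0], [0, 6, 0, 0], [0, 0, 6, 0], [0, 0, 0, 6]]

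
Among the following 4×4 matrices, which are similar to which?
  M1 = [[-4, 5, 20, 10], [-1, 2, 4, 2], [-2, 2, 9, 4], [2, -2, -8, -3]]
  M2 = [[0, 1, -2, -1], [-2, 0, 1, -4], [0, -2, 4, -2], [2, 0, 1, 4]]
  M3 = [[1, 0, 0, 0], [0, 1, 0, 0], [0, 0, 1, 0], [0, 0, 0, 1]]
3 classes: {M1}, {M2}, {M3}

Characteristic polynomials: χ_{M1} = (x - 1)^4, χ_{M2} = (x - 2)^4, χ_{M3} = (x - 1)^4.

{M1}: invariant factors x - 1, x - 1, (x - 1)^2.

{M2}: invariant factors (x - 2)^2, (x - 2)^2.

{M3}: invariant factors x - 1, x - 1, x - 1, x - 1.

Matrices are similar if and only if their invariant-factor lists agree; the partition into similarity classes is {M1}, {M2}, {M3}.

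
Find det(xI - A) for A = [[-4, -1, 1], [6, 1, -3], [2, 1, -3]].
xI - A = [[x + 4, 1, -1], [-6, x - 1, 3], [-2, -1, x + 3]].

Expanding det(xI - A) along the first row:
det(xI - A) = + (x + 4)·det([[x - 1, 3], [-1, x + 3]]) - (1)·det([[-6, 3], [-2, x + 3]]) + (-1)·det([[-6, x - 1], [-2, -1]]).

Evaluating gives χ_A(x) = x^3 + 6x^2 + 12x + 8 = (x + 2)^3.

χ_A(x) = (x + 2)^3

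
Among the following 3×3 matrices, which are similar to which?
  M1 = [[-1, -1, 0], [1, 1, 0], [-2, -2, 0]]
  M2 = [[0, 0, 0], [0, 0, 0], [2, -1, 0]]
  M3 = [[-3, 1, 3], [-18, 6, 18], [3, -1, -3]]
1 class: {M1, M2, M3}

Characteristic polynomials: χ_{M1} = x^3, χ_{M2} = x^3, χ_{M3} = x^3.

{M1, M2, M3}: invariant factors x, x^2.

Matrices are similar if and only if their invariant-factor lists agree; the partition into similarity classes is {M1, M2, M3}.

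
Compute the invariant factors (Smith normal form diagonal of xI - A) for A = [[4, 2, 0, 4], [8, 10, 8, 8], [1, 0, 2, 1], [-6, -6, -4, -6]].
The Jordan structure of A has elementary divisors x, (x - 2), (x - 4)^2. Arranging the block sizes at each eigenvalue in decreasing order and taking row products gives the invariant factors.

Invariant factors (smallest first, each dividing the next): x(x - 4)^2(x - 2).

Check: the last factor x(x - 4)^2(x - 2) is the minimal polynomial, and the product x(x - 4)^2(x - 2) is the characteristic polynomial.

x(x - 4)^2(x - 2)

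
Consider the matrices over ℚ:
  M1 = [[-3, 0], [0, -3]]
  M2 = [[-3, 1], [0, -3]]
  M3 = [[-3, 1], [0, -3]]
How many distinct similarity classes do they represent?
2 classes: {M1}, {M2, M3}

Characteristic polynomials: χ_{M1} = (x + 3)^2, χ_{M2} = (x + 3)^2, χ_{M3} = (x + 3)^2.

{M1}: invariant factors x + 3, x + 3.

{M2, M3}: invariant factors (x + 3)^2.

Matrices are similar if and only if their invariant-factor lists agree; the partition into similarity classes is {M1}, {M2, M3}.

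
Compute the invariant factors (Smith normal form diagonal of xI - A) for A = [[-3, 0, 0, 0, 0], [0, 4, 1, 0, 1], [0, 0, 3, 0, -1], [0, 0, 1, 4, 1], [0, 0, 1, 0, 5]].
The Jordan structure of A has elementary divisors (x + 3), (x - 4)^2, (x - 4), (x - 4). Arranging the block sizes at each eigenvalue in decreasing order and taking row products gives the invariant factors.

Invariant factors (smallest first, each dividing the next): x - 4, x - 4, (x - 4)^2(x + 3).

Check: the last factor (x - 4)^2(x + 3) is the minimal polynomial, and the product (x - 4)^4(x + 3) is the characteristic polynomial.

x - 4, x - 4, (x - 4)^2(x + 3)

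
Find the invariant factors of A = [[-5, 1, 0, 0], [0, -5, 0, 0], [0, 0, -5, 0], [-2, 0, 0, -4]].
x + 5, (x + 4)(x + 5)^2

The Jordan structure of A has elementary divisors (x + 5)^2, (x + 5), (x + 4). Arranging the block sizes at each eigenvalue in decreasing order and taking row products gives the invariant factors.

Invariant factors (smallest first, each dividing the next): x + 5, (x + 4)(x + 5)^2.

Check: the last factor (x + 4)(x + 5)^2 is the minimal polynomial, and the product (x + 4)(x + 5)^3 is the characteristic polynomial.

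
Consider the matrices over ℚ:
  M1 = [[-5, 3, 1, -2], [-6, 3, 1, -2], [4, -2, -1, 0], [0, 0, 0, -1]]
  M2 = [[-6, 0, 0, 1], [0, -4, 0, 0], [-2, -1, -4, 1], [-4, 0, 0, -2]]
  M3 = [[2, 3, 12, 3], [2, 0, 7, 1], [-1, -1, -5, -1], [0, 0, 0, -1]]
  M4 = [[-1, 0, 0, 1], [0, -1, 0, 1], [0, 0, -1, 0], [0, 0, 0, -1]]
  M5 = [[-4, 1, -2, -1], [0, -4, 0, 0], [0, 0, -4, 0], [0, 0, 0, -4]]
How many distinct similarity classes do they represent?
4 classes: {M1, M3}, {M2}, {M4}, {M5}

Characteristic polynomials: χ_{M1} = (x + 1)^4, χ_{M2} = (x + 4)^4, χ_{M3} = (x + 1)^4, χ_{M4} = (x + 1)^4, χ_{M5} = (x + 4)^4.

{M1, M3}: invariant factors x + 1, (x + 1)^3.

{M2}: invariant factors (x + 4)^2, (x + 4)^2.

{M4}: invariant factors x + 1, x + 1, (x + 1)^2.

{M5}: invariant factors x + 4, x + 4, (x + 4)^2.

Matrices are similar if and only if their invariant-factor lists agree; the partition into similarity classes is {M1, M3}, {M2}, {M4}, {M5}.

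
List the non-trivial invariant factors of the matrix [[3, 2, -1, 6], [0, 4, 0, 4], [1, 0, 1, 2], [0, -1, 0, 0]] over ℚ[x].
The Jordan structure of A has elementary divisors (x - 2)^2, (x - 2)^2. Arranging the block sizes at each eigenvalue in decreasing order and taking row products gives the invariant factors.

Invariant factors (smallest first, each dividing the next): (x - 2)^2, (x - 2)^2.

Check: the last factor (x - 2)^2 is the minimal polynomial, and the product (x - 2)^4 is the characteristic polynomial.

(x - 2)^2, (x - 2)^2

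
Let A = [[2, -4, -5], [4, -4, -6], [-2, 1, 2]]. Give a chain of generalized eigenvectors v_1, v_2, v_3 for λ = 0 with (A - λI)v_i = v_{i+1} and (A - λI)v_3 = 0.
v_1 = [[1, -1, 1]]^T, v_2 = [[1, 2, -1]]^T, v_3 = [[-1, 2, -2]]^T

We seek v_1 ∈ ker(A^3) \ ker(A^2), then set v_{i+1} = A v_i.

One such chain is v_1 = [[1, -1, 1]]^T, v_2 = [[1, 2, -1]]^T, v_3 = [[-1, 2, -2]]^T. Check: A v_3 = [[0, 0, 0]]^T = 0.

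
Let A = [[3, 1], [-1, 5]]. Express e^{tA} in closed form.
A has Jordan form J = [[4, 1], [0, 4]] with A = PJP^{-1}, so e^{tA} = P e^{tJ} P^{-1}.

For a Jordan block J_k(λ), e^{tJ_k(λ)} = e^{λt} · (I + tN + t^2 N^2/2! + ... + t^{k-1} N^{k-1}/(k-1)!) where N is the nilpotent superdiagonal part.

Assembling the blocks and conjugating back gives the entries of e^{tA} as shown above.

e^{tA} = [[(1 - t)*e^{4*t}, t*e^{4*t}], [-t*e^{4*t}, (t + 1)*e^{4*t}]]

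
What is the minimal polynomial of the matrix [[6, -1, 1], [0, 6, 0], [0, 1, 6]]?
The characteristic polynomial factors as (x - 6)^3. The minimal polynomial is ∏(x - λ)^{k_λ} where k_λ is the size of the largest Jordan block at λ.

For λ = 6: rank(A - 6I) = 2, and the largest Jordan block has size 3 (the smallest k with rank((A - 6I)^k) = rank((A - 6I)^(k+1))).

So m_A(x) = (x - 6)^3.

m_A(x) = (x - 6)^3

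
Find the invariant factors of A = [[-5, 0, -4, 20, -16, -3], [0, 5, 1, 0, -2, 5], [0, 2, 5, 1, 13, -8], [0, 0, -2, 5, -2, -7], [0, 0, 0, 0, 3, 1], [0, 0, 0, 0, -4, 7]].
(x - 5)^2, (x - 5)^3(x + 5)

The Jordan structure of A has elementary divisors (x + 5), (x - 5)^3, (x - 5)^2. Arranging the block sizes at each eigenvalue in decreasing order and taking row products gives the invariant factors.

Invariant factors (smallest first, each dividing the next): (x - 5)^2, (x - 5)^3(x + 5).

Check: the last factor (x - 5)^3(x + 5) is the minimal polynomial, and the product (x - 5)^5(x + 5) is the characteristic polynomial.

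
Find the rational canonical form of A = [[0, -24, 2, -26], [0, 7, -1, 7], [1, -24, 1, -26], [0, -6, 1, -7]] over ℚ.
R = [[0, 0, 0, 12], [1, 0, 0, 17], [0, 1, 0, 7], [0, 0, 1, 1]]

The invariant factors of A (the non-unit diagonal entries of the Smith normal form of xI - A over ℚ[x]) are (x - 4)(x + 1)(x^2 + 2x + 3), each dividing the next. The characteristic polynomial is their product, (x - 4)(x + 1)(x^2 + 2x + 3).

The rational canonical form is the block-diagonal matrix of companion matrices C(f_i):
R = [[0, 0, 0, 12], [1, 0, 0, 17], [0, 1, 0, 7], [0, 0, 1, 1]].

Note the characteristic polynomial does not split into linear factors over ℚ, so A has no Jordan form over ℚ; the rational canonical form exists over any field.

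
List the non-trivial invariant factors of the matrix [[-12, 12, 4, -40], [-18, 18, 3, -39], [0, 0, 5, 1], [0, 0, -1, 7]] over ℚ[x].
x - 6, x(x - 6)^2

The Jordan structure of A has elementary divisors x, (x - 6)^2, (x - 6). Arranging the block sizes at each eigenvalue in decreasing order and taking row products gives the invariant factors.

Invariant factors (smallest first, each dividing the next): x - 6, x(x - 6)^2.

Check: the last factor x(x - 6)^2 is the minimal polynomial, and the product x(x - 6)^3 is the characteristic polynomial.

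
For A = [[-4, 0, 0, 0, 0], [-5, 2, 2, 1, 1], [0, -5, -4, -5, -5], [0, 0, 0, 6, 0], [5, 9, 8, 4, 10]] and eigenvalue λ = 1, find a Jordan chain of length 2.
v_1 = [[0, 0, 1, 0, -1]]^T, v_2 = [[0, 1, 0, 0, -1]]^T

We seek v_1 ∈ ker((A - I)^2) \ ker(A - I), then set v_{i+1} = (A - I) v_i.

One such chain is v_1 = [[0, 0, 1, 0, -1]]^T, v_2 = [[0, 1, 0, 0, -1]]^T. Check: (A - I) v_2 = [[0, 0, 0, 0, 0]]^T = 0.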